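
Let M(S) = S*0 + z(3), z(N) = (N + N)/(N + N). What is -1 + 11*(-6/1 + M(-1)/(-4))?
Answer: -279/4 ≈ -69.750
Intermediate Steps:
z(N) = 1 (z(N) = (2*N)/((2*N)) = (2*N)*(1/(2*N)) = 1)
M(S) = 1 (M(S) = S*0 + 1 = 0 + 1 = 1)
-1 + 11*(-6/1 + M(-1)/(-4)) = -1 + 11*(-6/1 + 1/(-4)) = -1 + 11*(-6*1 + 1*(-¼)) = -1 + 11*(-6 - ¼) = -1 + 11*(-25/4) = -1 - 275/4 = -279/4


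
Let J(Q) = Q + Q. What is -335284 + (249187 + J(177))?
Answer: -85743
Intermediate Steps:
J(Q) = 2*Q
-335284 + (249187 + J(177)) = -335284 + (249187 + 2*177) = -335284 + (249187 + 354) = -335284 + 249541 = -85743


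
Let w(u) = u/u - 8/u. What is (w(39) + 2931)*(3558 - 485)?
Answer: 351366820/39 ≈ 9.0094e+6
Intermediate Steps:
w(u) = 1 - 8/u
(w(39) + 2931)*(3558 - 485) = ((-8 + 39)/39 + 2931)*(3558 - 485) = ((1/39)*31 + 2931)*3073 = (31/39 + 2931)*3073 = (114340/39)*3073 = 351366820/39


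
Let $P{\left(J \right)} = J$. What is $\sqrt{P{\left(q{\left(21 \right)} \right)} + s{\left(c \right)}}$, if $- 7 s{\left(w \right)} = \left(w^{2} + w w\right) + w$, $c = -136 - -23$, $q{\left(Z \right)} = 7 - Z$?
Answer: $\frac{i \sqrt{178661}}{7} \approx 60.383 i$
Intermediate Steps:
$c = -113$ ($c = -136 + 23 = -113$)
$s{\left(w \right)} = - \frac{2 w^{2}}{7} - \frac{w}{7}$ ($s{\left(w \right)} = - \frac{\left(w^{2} + w w\right) + w}{7} = - \frac{\left(w^{2} + w^{2}\right) + w}{7} = - \frac{2 w^{2} + w}{7} = - \frac{w + 2 w^{2}}{7} = - \frac{2 w^{2}}{7} - \frac{w}{7}$)
$\sqrt{P{\left(q{\left(21 \right)} \right)} + s{\left(c \right)}} = \sqrt{\left(7 - 21\right) - - \frac{113 \left(1 + 2 \left(-113\right)\right)}{7}} = \sqrt{\left(7 - 21\right) - - \frac{113 \left(1 - 226\right)}{7}} = \sqrt{-14 - \left(- \frac{113}{7}\right) \left(-225\right)} = \sqrt{-14 - \frac{25425}{7}} = \sqrt{- \frac{25523}{7}} = \frac{i \sqrt{178661}}{7}$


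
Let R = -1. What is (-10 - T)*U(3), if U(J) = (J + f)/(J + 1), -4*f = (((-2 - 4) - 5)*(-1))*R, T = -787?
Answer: 17871/16 ≈ 1116.9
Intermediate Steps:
f = 11/4 (f = -((-2 - 4) - 5)*(-1)*(-1)/4 = -(-6 - 5)*(-1)*(-1)/4 = -(-11*(-1))*(-1)/4 = -11*(-1)/4 = -¼*(-11) = 11/4 ≈ 2.7500)
U(J) = (11/4 + J)/(1 + J) (U(J) = (J + 11/4)/(J + 1) = (11/4 + J)/(1 + J))
(-10 - T)*U(3) = (-10 - 1*(-787))*((11/4 + 3)/(1 + 3)) = (-10 + 787)*((23/4)/4) = 777*((¼)*(23/4)) = 777*(23/16) = 17871/16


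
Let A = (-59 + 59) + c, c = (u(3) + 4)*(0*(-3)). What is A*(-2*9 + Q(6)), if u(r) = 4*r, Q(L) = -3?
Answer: 0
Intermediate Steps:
c = 0 (c = (4*3 + 4)*(0*(-3)) = (12 + 4)*0 = 16*0 = 0)
A = 0 (A = (-59 + 59) + 0 = 0 + 0 = 0)
A*(-2*9 + Q(6)) = 0*(-2*9 - 3) = 0*(-18 - 3) = 0*(-21) = 0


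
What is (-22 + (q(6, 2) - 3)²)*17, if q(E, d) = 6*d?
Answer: 1003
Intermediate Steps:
(-22 + (q(6, 2) - 3)²)*17 = (-22 + (6*2 - 3)²)*17 = (-22 + (12 - 3)²)*17 = (-22 + 9²)*17 = (-22 + 81)*17 = 59*17 = 1003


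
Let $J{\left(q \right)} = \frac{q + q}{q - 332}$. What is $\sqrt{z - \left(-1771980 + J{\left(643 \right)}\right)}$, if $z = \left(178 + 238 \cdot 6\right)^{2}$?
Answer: $\frac{\sqrt{420853562790}}{311} \approx 2086.0$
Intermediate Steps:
$J{\left(q \right)} = \frac{2 q}{-332 + q}$
$z = 2579236$ ($z = \left(178 + 1428\right)^{2} = 1606^{2} = 2579236$)
$\sqrt{z - \left(-1771980 + J{\left(643 \right)}\right)} = \sqrt{2579236 + \left(1771980 - 2 \cdot 643 \frac{1}{-332 + 643}\right)} = \sqrt{2579236 + \left(1771980 - 2 \cdot 643 \cdot \frac{1}{311}\right)} = \sqrt{2579236 + \left(1771980 - \frac{1286}{311}\right)} = \sqrt{2579236 + \frac{551084494}{311}} = \sqrt{\frac{1353226890}{311}} = \frac{\sqrt{420853562790}}{311}$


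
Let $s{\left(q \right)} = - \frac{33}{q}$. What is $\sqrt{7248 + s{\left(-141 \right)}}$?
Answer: $\frac{\sqrt{16011349}}{47} \approx 85.137$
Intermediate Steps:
$\sqrt{7248 + s{\left(-141 \right)}} = \sqrt{7248 - \frac{33}{-141}} = \sqrt{7248 - - \frac{11}{47}} = \sqrt{7248 + \frac{11}{47}} = \sqrt{\frac{340667}{47}} = \frac{\sqrt{16011349}}{47}$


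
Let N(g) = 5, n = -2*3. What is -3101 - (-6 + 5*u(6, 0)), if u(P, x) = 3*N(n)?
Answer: -3170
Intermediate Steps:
n = -6
u(P, x) = 15 (u(P, x) = 3*5 = 15)
-3101 - (-6 + 5*u(6, 0)) = -3101 - (-6 + 5*15) = -3101 - (-6 + 75) = -3101 - 1*69 = -3101 - 69 = -3170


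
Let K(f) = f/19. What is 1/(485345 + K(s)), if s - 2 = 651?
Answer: 19/9222208 ≈ 2.0602e-6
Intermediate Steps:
s = 653 (s = 2 + 651 = 653)
K(f) = f/19 (K(f) = f*(1/19) = f/19)
1/(485345 + K(s)) = 1/(485345 + (1/19)*653) = 1/(485345 + 653/19) = 1/(9222208/19) = 19/9222208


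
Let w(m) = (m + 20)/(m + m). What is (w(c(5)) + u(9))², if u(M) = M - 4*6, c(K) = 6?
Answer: 5929/36 ≈ 164.69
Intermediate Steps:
w(m) = (20 + m)/(2*m) (w(m) = (20 + m)/((2*m)) = (20 + m)*(1/(2*m)) = (20 + m)/(2*m))
u(M) = -24 + M (u(M) = M - 24 = -24 + M)
(w(c(5)) + u(9))² = ((½)*(20 + 6)/6 + (-24 + 9))² = ((½)*(⅙)*26 - 15)² = (13/6 - 15)² = (-77/6)² = 5929/36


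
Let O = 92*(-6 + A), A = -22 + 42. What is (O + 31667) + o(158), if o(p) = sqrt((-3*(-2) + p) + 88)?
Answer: 32955 + 6*sqrt(7) ≈ 32971.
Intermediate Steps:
A = 20
o(p) = sqrt(94 + p) (o(p) = sqrt((6 + p) + 88) = sqrt(94 + p))
O = 1288 (O = 92*(-6 + 20) = 92*14 = 1288)
(O + 31667) + o(158) = (1288 + 31667) + sqrt(94 + 158) = 32955 + sqrt(252) = 32955 + 6*sqrt(7)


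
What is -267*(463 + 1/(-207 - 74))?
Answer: -34737234/281 ≈ -1.2362e+5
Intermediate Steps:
-267*(463 + 1/(-207 - 74)) = -267*(463 + 1/(-281)) = -267*(463 - 1/281) = -267*130102/281 = -34737234/281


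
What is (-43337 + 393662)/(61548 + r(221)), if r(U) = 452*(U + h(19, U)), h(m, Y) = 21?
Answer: 350325/170932 ≈ 2.0495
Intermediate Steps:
r(U) = 9492 + 452*U (r(U) = 452*(U + 21) = 452*(21 + U) = 9492 + 452*U)
(-43337 + 393662)/(61548 + r(221)) = (-43337 + 393662)/(61548 + (9492 + 452*221)) = 350325/(61548 + (9492 + 99892)) = 350325/(61548 + 109384) = 350325/170932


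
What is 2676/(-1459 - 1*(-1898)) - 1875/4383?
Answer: 3635261/641379 ≈ 5.6679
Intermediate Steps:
2676/(-1459 - 1*(-1898)) - 1875/4383 = 2676/(-1459 + 1898) - 1875*1/4383 = 2676/439 - 625/1461 = 3635261/641379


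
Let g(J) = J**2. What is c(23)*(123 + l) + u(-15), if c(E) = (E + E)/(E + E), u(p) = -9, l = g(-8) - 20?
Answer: 158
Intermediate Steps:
l = 44 (l = (-8)**2 - 20 = 64 - 20 = 44)
c(E) = 1 (c(E) = (2*E)/((2*E)) = (2*E)*(1/(2*E)) = 1)
c(23)*(123 + l) + u(-15) = 1*(123 + 44) - 9 = 1*167 - 9 = 167 - 9 = 158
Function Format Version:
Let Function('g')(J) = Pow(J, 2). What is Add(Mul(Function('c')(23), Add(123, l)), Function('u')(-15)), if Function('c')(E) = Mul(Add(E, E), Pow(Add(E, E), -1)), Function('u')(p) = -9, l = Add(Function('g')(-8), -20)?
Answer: 158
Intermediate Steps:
l = 44 (l = Add(Pow(-8, 2), -20) = Add(64, -20) = 44)
Function('c')(E) = 1 (Function('c')(E) = Mul(Mul(2, E), Pow(Mul(2, E), -1)) = Mul(Mul(2, E), Mul(Rational(1, 2), Pow(E, -1))) = 1)
Add(Mul(Function('c')(23), Add(123, l)), Function('u')(-15)) = Add(Mul(1, Add(123, 44)), -9) = Add(Mul(1, 167), -9) = Add(167, -9) = 158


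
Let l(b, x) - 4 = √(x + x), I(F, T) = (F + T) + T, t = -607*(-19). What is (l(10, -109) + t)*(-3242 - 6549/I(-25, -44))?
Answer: -4150977989/113 - 359797*I*√218/113 ≈ -3.6734e+7 - 47012.0*I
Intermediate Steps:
t = 11533
I(F, T) = F + 2*T
l(b, x) = 4 + √2*√x (l(b, x) = 4 + √(x + x) = 4 + √(2*x) = 4 + √2*√x)
(l(10, -109) + t)*(-3242 - 6549/I(-25, -44)) = ((4 + √2*√(-109)) + 11533)*(-3242 - 6549/(-25 + 2*(-44))) = ((4 + √2*(I*√109)) + 11533)*(-3242 - 6549/(-25 - 88)) = ((4 + I*√218) + 11533)*(-3242 - 6549/(-113)) = (11537 + I*√218)*(-3242 - 6549*(-1/113)) = (11537 + I*√218)*(-3242 + 6549/113) = (11537 + I*√218)*(-359797/113) = -4150977989/113 - 359797*I*√218/113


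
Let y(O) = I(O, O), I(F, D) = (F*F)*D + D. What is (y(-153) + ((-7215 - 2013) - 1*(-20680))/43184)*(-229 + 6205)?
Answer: -57770521200198/2699 ≈ -2.1404e+10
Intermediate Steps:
I(F, D) = D + D*F² (I(F, D) = F²*D + D = D*F² + D = D + D*F²)
y(O) = O*(1 + O²)
(y(-153) + ((-7215 - 2013) - 1*(-20680))/43184)*(-229 + 6205) = ((-153 + (-153)³) + ((-7215 - 2013) - 1*(-20680))/43184)*(-229 + 6205) = ((-153 - 3581577) + (-9228 + 20680)*(1/43184))*5976 = (-3581730 + 11452*(1/43184))*5976 = (-3581730 + 2863/10796)*5976 = -38668354217/10796*5976 = -57770521200198/2699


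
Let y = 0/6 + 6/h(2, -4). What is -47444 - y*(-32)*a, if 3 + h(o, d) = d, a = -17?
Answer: -328844/7 ≈ -46978.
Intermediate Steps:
h(o, d) = -3 + d
y = -6/7 (y = 0/6 + 6/(-3 - 4) = 0*(⅙) + 6/(-7) = 0 + 6*(-⅐) = 0 - 6/7 = -6/7 ≈ -0.85714)
-47444 - y*(-32)*a = -47444 - (-6/7*(-32))*(-17) = -47444 - 192*(-17)/7 = -47444 - 1*(-3264/7) = -47444 + 3264/7 = -328844/7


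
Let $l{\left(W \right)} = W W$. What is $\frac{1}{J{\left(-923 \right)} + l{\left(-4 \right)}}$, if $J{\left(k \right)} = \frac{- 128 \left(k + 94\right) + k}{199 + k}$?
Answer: $- \frac{724}{93605} \approx -0.0077346$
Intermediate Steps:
$l{\left(W \right)} = W^{2}$
$J{\left(k \right)} = \frac{-12032 - 127 k}{199 + k}$ ($J{\left(k \right)} = \frac{- 128 \left(94 + k\right) + k}{199 + k} = \frac{\left(-12032 - 128 k\right) + k}{199 + k} = \frac{-12032 - 127 k}{199 + k}$)
$\frac{1}{J{\left(-923 \right)} + l{\left(-4 \right)}} = \frac{1}{\frac{-12032 - -117221}{199 - 923} + \left(-4\right)^{2}} = \frac{1}{\frac{-12032 + 117221}{-724} + 16} = \frac{1}{\left(- \frac{1}{724}\right) 105189 + 16} = \frac{1}{- \frac{105189}{724} + 16} = \frac{1}{- \frac{93605}{724}} = - \frac{724}{93605}$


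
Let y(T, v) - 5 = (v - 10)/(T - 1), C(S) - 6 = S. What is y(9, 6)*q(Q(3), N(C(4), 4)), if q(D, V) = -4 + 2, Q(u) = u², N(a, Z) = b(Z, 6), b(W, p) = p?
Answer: -9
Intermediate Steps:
C(S) = 6 + S
N(a, Z) = 6
q(D, V) = -2
y(T, v) = 5 + (-10 + v)/(-1 + T) (y(T, v) = 5 + (v - 10)/(T - 1) = 5 + (-10 + v)/(-1 + T))
y(9, 6)*q(Q(3), N(C(4), 4)) = ((-15 + 6 + 5*9)/(-1 + 9))*(-2) = ((-15 + 6 + 45)/8)*(-2) = ((⅛)*36)*(-2) = (9/2)*(-2) = -9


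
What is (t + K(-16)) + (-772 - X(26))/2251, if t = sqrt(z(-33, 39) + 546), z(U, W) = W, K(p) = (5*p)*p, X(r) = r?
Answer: 2880482/2251 + 3*sqrt(65) ≈ 1303.8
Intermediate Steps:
K(p) = 5*p**2
t = 3*sqrt(65) (t = sqrt(39 + 546) = sqrt(585) = 3*sqrt(65) ≈ 24.187)
(t + K(-16)) + (-772 - X(26))/2251 = (3*sqrt(65) + 5*(-16)**2) + (-772 - 1*26)/2251 = (3*sqrt(65) + 5*256) + (-772 - 26)*(1/2251) = (3*sqrt(65) + 1280) - 798*1/2251 = (1280 + 3*sqrt(65)) - 798/2251 = 2880482/2251 + 3*sqrt(65)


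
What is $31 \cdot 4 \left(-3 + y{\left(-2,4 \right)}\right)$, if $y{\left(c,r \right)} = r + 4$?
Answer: $620$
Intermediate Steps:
$y{\left(c,r \right)} = 4 + r$
$31 \cdot 4 \left(-3 + y{\left(-2,4 \right)}\right) = 31 \cdot 4 \left(-3 + \left(4 + 4\right)\right) = 31 \cdot 4 \left(-3 + 8\right) = 31 \cdot 4 \cdot 5 = 31 \cdot 20 = 620$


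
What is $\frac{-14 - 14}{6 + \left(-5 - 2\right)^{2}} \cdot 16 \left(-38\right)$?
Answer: $\frac{17024}{55} \approx 309.53$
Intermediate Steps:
$\frac{-14 - 14}{6 + \left(-5 - 2\right)^{2}} \cdot 16 \left(-38\right) = - \frac{28}{6 + \left(-7\right)^{2}} \cdot 16 \left(-38\right) = - \frac{28}{6 + 49} \cdot 16 \left(-38\right) = - \frac{28}{55} \cdot 16 \left(-38\right) = \left(-28\right) \frac{1}{55} \cdot 16 \left(-38\right) = \left(- \frac{28}{55}\right) 16 \left(-38\right) = \left(- \frac{448}{55}\right) \left(-38\right) = \frac{17024}{55}$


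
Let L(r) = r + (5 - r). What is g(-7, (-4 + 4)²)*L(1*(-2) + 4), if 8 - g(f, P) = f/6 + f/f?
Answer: 245/6 ≈ 40.833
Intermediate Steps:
L(r) = 5
g(f, P) = 7 - f/6 (g(f, P) = 8 - (f/6 + f/f) = 8 - (f*(⅙) + 1) = 8 - (f/6 + 1) = 8 - (1 + f/6) = 8 + (-1 - f/6) = 7 - f/6)
g(-7, (-4 + 4)²)*L(1*(-2) + 4) = (7 - ⅙*(-7))*5 = (7 + 7/6)*5 = (49/6)*5 = 245/6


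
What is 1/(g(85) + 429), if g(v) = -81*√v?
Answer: -143/124548 - 9*√85/41516 ≈ -0.0031468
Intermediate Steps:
1/(g(85) + 429) = 1/(-81*√85 + 429) = 1/(429 - 81*√85)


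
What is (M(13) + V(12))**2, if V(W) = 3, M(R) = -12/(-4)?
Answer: 36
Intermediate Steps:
M(R) = 3 (M(R) = -12*(-1/4) = 3)
(M(13) + V(12))**2 = (3 + 3)**2 = 6**2 = 36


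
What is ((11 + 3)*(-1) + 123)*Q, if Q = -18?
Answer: -1962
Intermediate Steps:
((11 + 3)*(-1) + 123)*Q = ((11 + 3)*(-1) + 123)*(-18) = (14*(-1) + 123)*(-18) = (-14 + 123)*(-18) = 109*(-18) = -1962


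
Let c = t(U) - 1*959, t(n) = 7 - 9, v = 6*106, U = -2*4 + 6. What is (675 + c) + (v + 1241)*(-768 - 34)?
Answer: -1505640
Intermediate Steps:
U = -2 (U = -8 + 6 = -2)
v = 636
t(n) = -2
c = -961 (c = -2 - 1*959 = -2 - 959 = -961)
(675 + c) + (v + 1241)*(-768 - 34) = (675 - 961) + (636 + 1241)*(-768 - 34) = -286 + 1877*(-802) = -286 - 1505354 = -1505640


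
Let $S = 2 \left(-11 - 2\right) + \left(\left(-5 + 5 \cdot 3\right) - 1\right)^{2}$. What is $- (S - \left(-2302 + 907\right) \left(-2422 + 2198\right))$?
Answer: $312425$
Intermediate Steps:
$S = 55$ ($S = 2 \left(-11 - 2\right) + \left(\left(-5 + 15\right) - 1\right)^{2} = 2 \left(-13\right) + \left(10 - 1\right)^{2} = -26 + 9^{2} = -26 + 81 = 55$)
$- (S - \left(-2302 + 907\right) \left(-2422 + 2198\right)) = - (55 - \left(-2302 + 907\right) \left(-2422 + 2198\right)) = - (55 - \left(-1395\right) \left(-224\right)) = - (55 - 312480) = \left(-1\right) \left(-312425\right) = 312425$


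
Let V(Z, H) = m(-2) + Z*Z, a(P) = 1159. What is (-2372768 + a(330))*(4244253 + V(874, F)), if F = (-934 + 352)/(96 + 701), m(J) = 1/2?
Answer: -23754649990731/2 ≈ -1.1877e+13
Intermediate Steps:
m(J) = 1/2
F = -582/797 ≈ -0.73024
V(Z, H) = 1/2 + Z**2 (V(Z, H) = 1/2 + Z*Z = 1/2 + Z**2)
(-2372768 + a(330))*(4244253 + V(874, F)) = (-2372768 + 1159)*(4244253 + (1/2 + 874**2)) = -2371609*(4244253 + (1/2 + 763876)) = -2371609*(4244253 + 1527753/2) = -2371609*10016259/2 = -23754649990731/2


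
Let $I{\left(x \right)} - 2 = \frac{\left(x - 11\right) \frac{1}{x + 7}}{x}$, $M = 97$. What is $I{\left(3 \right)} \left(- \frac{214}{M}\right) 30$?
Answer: $- \frac{11128}{97} \approx -114.72$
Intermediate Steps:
$I{\left(x \right)} = 2 + \frac{-11 + x}{x \left(7 + x\right)}$ ($I{\left(x \right)} = 2 + \frac{\left(x - 11\right) \frac{1}{x + 7}}{x} = 2 + \frac{\left(-11 + x\right) \frac{1}{7 + x}}{x} = 2 + \frac{\frac{1}{7 + x} \left(-11 + x\right)}{x} = 2 + \frac{-11 + x}{x \left(7 + x\right)}$)
$I{\left(3 \right)} \left(- \frac{214}{M}\right) 30 = \frac{-11 + 2 \cdot 3^{2} + 15 \cdot 3}{3 \left(7 + 3\right)} \left(- \frac{214}{97}\right) 30 = \frac{-11 + 2 \cdot 9 + 45}{3 \cdot 10} \left(\left(-214\right) \frac{1}{97}\right) 30 = \frac{1}{3} \cdot \frac{1}{10} \left(-11 + 18 + 45\right) \left(- \frac{214}{97}\right) 30 = \frac{1}{3} \cdot \frac{1}{10} \cdot 52 \left(- \frac{214}{97}\right) 30 = \frac{26}{15} \left(- \frac{214}{97}\right) 30 = \left(- \frac{5564}{1455}\right) 30 = - \frac{11128}{97}$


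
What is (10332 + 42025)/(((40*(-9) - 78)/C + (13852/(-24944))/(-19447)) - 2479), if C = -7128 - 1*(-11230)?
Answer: -13022643000126844/616622842152203 ≈ -21.119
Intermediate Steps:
C = 4102 (C = -7128 + 11230 = 4102)
(10332 + 42025)/(((40*(-9) - 78)/C + (13852/(-24944))/(-19447)) - 2479) = (10332 + 42025)/(((40*(-9) - 78)/4102 + (13852/(-24944))/(-19447)) - 2479) = 52357/(((-360 - 78)*(1/4102) + (13852*(-1/24944))*(-1/19447)) - 2479) = 52357/((-438*1/4102 - 3463/6236*(-1/19447)) - 2479) = 52357/((-219/2051 + 3463/121271492) - 2479) = 52357/(-26551354135/248727830092 - 2479) = 52357/(-616622842152203/248727830092) = 52357*(-248727830092/616622842152203) = -13022643000126844/616622842152203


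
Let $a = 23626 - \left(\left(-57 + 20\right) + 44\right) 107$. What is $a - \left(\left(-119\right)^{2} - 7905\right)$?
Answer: $16621$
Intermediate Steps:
$a = 22877$ ($a = 23626 - \left(-37 + 44\right) 107 = 23626 - 7 \cdot 107 = 23626 - 749 = 22877$)
$a - \left(\left(-119\right)^{2} - 7905\right) = 22877 - \left(\left(-119\right)^{2} - 7905\right) = 22877 - \left(14161 - 7905\right) = 22877 - 6256 = 16621$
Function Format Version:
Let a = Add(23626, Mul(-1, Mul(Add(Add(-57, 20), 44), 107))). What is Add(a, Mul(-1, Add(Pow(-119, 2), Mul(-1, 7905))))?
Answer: 16621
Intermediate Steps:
a = 22877 (a = Add(23626, Mul(-1, Mul(Add(-37, 44), 107))) = Add(23626, Mul(-1, Mul(7, 107))) = Add(23626, Mul(-1, 749)) = Add(23626, -749) = 22877)
Add(a, Mul(-1, Add(Pow(-119, 2), Mul(-1, 7905)))) = Add(22877, Mul(-1, Add(Pow(-119, 2), Mul(-1, 7905)))) = Add(22877, Mul(-1, Add(14161, -7905))) = Add(22877, Mul(-1, 6256)) = Add(22877, -6256) = 16621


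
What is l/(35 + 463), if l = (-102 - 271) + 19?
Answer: -59/83 ≈ -0.71084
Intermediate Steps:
l = -354 (l = -373 + 19 = -354)
l/(35 + 463) = -354/(35 + 463) = -354/498 = -354*1/498 = -59/83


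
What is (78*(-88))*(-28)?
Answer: 192192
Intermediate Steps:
(78*(-88))*(-28) = -6864*(-28) = 192192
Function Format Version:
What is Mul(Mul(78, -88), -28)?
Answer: 192192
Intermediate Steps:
Mul(Mul(78, -88), -28) = Mul(-6864, -28) = 192192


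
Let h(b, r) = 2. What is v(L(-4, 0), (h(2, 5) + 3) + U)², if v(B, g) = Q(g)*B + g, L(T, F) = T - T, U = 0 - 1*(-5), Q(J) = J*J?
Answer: 100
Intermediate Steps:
Q(J) = J²
U = 5 (U = 0 + 5 = 5)
L(T, F) = 0
v(B, g) = g + B*g² (v(B, g) = g²*B + g = B*g² + g = g + B*g²)
v(L(-4, 0), (h(2, 5) + 3) + U)² = (((2 + 3) + 5)*(1 + 0*((2 + 3) + 5)))² = ((5 + 5)*(1 + 0*(5 + 5)))² = (10*(1 + 0*10))² = (10*(1 + 0))² = (10*1)² = 10² = 100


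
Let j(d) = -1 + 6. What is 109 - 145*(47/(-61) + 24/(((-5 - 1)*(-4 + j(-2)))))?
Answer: 48844/61 ≈ 800.72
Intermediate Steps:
j(d) = 5
109 - 145*(47/(-61) + 24/(((-5 - 1)*(-4 + j(-2))))) = 109 - 145*(47/(-61) + 24/(((-5 - 1)*(-4 + 5)))) = 109 - 145*(47*(-1/61) + 24/((-6*1))) = 109 - 145*(-47/61 + 24/(-6)) = 109 - 145*(-47/61 + 24*(-⅙)) = 109 - 145*(-47/61 - 4) = 109 - 145*(-291/61) = 109 + 42195/61 = 48844/61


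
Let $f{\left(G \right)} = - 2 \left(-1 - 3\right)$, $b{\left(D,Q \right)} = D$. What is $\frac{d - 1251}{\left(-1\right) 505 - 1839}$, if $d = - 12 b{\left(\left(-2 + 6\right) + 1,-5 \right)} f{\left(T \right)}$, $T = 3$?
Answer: $\frac{1731}{2344} \approx 0.73848$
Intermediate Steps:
$f{\left(G \right)} = 8$ ($f{\left(G \right)} = \left(-2\right) \left(-4\right) = 8$)
$d = -480$ ($d = - 12 \left(\left(-2 + 6\right) + 1\right) 8 = - 12 \left(4 + 1\right) 8 = \left(-12\right) 5 \cdot 8 = \left(-60\right) 8 = -480$)
$\frac{d - 1251}{\left(-1\right) 505 - 1839} = \frac{-480 - 1251}{\left(-1\right) 505 - 1839} = - \frac{1731}{-505 - 1839} = - \frac{1731}{-2344} = \left(-1731\right) \left(- \frac{1}{2344}\right) = \frac{1731}{2344}$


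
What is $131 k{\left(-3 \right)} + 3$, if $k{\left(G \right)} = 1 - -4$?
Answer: $658$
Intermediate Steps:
$k{\left(G \right)} = 5$ ($k{\left(G \right)} = 1 + 4 = 5$)
$131 k{\left(-3 \right)} + 3 = 131 \cdot 5 + 3 = 655 + 3 = 658$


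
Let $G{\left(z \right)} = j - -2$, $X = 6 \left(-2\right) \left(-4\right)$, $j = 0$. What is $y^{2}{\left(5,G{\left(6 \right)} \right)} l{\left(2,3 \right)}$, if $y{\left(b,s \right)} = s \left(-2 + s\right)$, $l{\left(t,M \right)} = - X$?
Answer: $0$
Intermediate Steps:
$X = 48$ ($X = \left(-12\right) \left(-4\right) = 48$)
$G{\left(z \right)} = 2$ ($G{\left(z \right)} = 0 - -2 = 0 + 2 = 2$)
$l{\left(t,M \right)} = -48$ ($l{\left(t,M \right)} = \left(-1\right) 48 = -48$)
$y^{2}{\left(5,G{\left(6 \right)} \right)} l{\left(2,3 \right)} = \left(2 \left(-2 + 2\right)\right)^{2} \left(-48\right) = \left(2 \cdot 0\right)^{2} \left(-48\right) = 0^{2} \left(-48\right) = 0 \left(-48\right) = 0$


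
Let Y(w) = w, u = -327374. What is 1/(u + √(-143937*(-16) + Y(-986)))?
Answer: -163687/53585716935 - √2302006/107171433870 ≈ -3.0688e-6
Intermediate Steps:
1/(u + √(-143937*(-16) + Y(-986))) = 1/(-327374 + √(-143937*(-16) - 986)) = 1/(-327374 + √(2302992 - 986)) = 1/(-327374 + √2302006)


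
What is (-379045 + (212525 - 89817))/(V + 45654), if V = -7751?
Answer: -256337/37903 ≈ -6.7630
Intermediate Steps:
(-379045 + (212525 - 89817))/(V + 45654) = (-379045 + (212525 - 89817))/(-7751 + 45654) = (-379045 + 122708)/37903 = -256337*1/37903 = -256337/37903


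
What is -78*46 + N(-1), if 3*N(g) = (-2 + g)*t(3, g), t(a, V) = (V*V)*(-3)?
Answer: -3585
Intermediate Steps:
t(a, V) = -3*V² (t(a, V) = V²*(-3) = -3*V²)
N(g) = -g²*(-2 + g) (N(g) = ((-2 + g)*(-3*g²))/3 = (-3*g²*(-2 + g))/3 = -g²*(-2 + g))
-78*46 + N(-1) = -78*46 + (-1)²*(2 - 1*(-1)) = -3588 + 1*(2 + 1) = -3588 + 1*3 = -3588 + 3 = -3585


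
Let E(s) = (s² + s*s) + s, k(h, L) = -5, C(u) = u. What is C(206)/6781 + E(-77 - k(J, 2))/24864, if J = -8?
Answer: 3122465/7025116 ≈ 0.44447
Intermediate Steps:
E(s) = s + 2*s² (E(s) = (s² + s²) + s = 2*s² + s = s + 2*s²)
C(206)/6781 + E(-77 - k(J, 2))/24864 = 206/6781 + ((-77 - 1*(-5))*(1 + 2*(-77 - 1*(-5))))/24864 = 206*(1/6781) + ((-77 + 5)*(1 + 2*(-77 + 5)))*(1/24864) = 206/6781 - 72*(1 + 2*(-72))*(1/24864) = 206/6781 - 72*(1 - 144)*(1/24864) = 206/6781 - 72*(-143)*(1/24864) = 206/6781 + 10296*(1/24864) = 206/6781 + 429/1036 = 3122465/7025116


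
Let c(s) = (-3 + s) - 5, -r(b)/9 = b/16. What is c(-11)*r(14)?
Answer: 1197/8 ≈ 149.63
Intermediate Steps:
r(b) = -9*b/16
c(s) = -8 + s
c(-11)*r(14) = (-8 - 11)*(-9/16*14) = -19*(-63/8) = 1197/8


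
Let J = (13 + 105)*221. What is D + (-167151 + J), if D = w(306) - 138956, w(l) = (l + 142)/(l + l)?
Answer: -42844325/153 ≈ -2.8003e+5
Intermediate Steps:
w(l) = (142 + l)/(2*l) (w(l) = (142 + l)/((2*l)) = (142 + l)*(1/(2*l)) = (142 + l)/(2*l))
J = 26078 (J = 118*221 = 26078)
D = -21260156/153 (D = (½)*(142 + 306)/306 - 138956 = (½)*(1/306)*448 - 138956 = 112/153 - 138956 = -21260156/153 ≈ -1.3896e+5)
D + (-167151 + J) = -21260156/153 + (-167151 + 26078) = -21260156/153 - 141073 = -42844325/153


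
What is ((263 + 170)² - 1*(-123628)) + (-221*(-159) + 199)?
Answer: 346455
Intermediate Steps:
((263 + 170)² - 1*(-123628)) + (-221*(-159) + 199) = (433² + 123628) + (35139 + 199) = (187489 + 123628) + 35338 = 311117 + 35338 = 346455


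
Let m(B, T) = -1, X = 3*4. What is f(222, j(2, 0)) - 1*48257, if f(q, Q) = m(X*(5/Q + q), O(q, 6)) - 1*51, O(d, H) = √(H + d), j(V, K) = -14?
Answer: -48309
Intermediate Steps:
X = 12
f(q, Q) = -52 (f(q, Q) = -1 - 1*51 = -1 - 51 = -52)
f(222, j(2, 0)) - 1*48257 = -52 - 1*48257 = -52 - 48257 = -48309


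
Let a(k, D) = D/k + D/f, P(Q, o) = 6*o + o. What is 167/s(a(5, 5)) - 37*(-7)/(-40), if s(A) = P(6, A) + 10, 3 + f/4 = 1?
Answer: 27281/4040 ≈ 6.7527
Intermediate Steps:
f = -8 (f = -12 + 4*1 = -12 + 4 = -8)
P(Q, o) = 7*o
a(k, D) = -D/8 + D/k (a(k, D) = D/k + D/(-8) = D/k + D*(-⅛) = D/k - D/8 = -D/8 + D/k)
s(A) = 10 + 7*A (s(A) = 7*A + 10 = 10 + 7*A)
167/s(a(5, 5)) - 37*(-7)/(-40) = 167/(10 + 7*(-⅛*5 + 5/5)) - 37*(-7)/(-40) = 167/(10 + 7*(-5/8 + 5*(⅕))) + 259*(-1/40) = 167/(10 + 7*(-5/8 + 1)) - 259/40 = 167/(10 + 7*(3/8)) - 259/40 = 167/(10 + 21/8) - 259/40 = 167/(101/8) - 259/40 = 167*(8/101) - 259/40 = 1336/101 - 259/40 = 27281/4040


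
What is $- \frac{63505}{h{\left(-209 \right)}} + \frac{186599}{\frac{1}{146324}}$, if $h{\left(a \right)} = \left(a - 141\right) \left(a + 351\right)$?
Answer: $\frac{271400886048141}{9940} \approx 2.7304 \cdot 10^{10}$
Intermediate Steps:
$h{\left(a \right)} = \left(-141 + a\right) \left(351 + a\right)$
$- \frac{63505}{h{\left(-209 \right)}} + \frac{186599}{\frac{1}{146324}} = - \frac{63505}{-49491 + \left(-209\right)^{2} + 210 \left(-209\right)} + \frac{186599}{\frac{1}{146324}} = - \frac{63505}{-49491 + 43681 - 43890} + 186599 \frac{1}{\frac{1}{146324}} = - \frac{63505}{-49700} + 186599 \cdot 146324 = \left(-63505\right) \left(- \frac{1}{49700}\right) + 27303912076 = \frac{12701}{9940} + 27303912076 = \frac{271400886048141}{9940}$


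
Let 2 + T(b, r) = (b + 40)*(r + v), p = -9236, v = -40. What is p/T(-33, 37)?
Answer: 9236/23 ≈ 401.57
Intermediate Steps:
T(b, r) = -2 + (-40 + r)*(40 + b) (T(b, r) = -2 + (b + 40)*(r - 40) = -2 + (40 + b)*(-40 + r) = -2 + (-40 + r)*(40 + b))
p/T(-33, 37) = -9236/(-1602 - 40*(-33) + 40*37 - 33*37) = -9236/(-1602 + 1320 + 1480 - 1221) = -9236/(-23) = -9236*(-1/23) = 9236/23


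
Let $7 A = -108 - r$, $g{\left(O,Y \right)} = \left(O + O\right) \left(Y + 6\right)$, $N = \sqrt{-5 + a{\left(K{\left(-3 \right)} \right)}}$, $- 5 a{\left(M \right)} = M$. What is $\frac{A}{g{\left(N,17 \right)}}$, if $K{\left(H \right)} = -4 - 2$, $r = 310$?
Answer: $\frac{11 i \sqrt{95}}{161} \approx 0.66593 i$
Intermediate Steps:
$K{\left(H \right)} = -6$
$a{\left(M \right)} = - \frac{M}{5}$
$N = \frac{i \sqrt{95}}{5}$ ($N = \sqrt{-5 - - \frac{6}{5}} = \sqrt{-5 + \frac{6}{5}} = \sqrt{- \frac{19}{5}} = \frac{i \sqrt{95}}{5} \approx 1.9494 i$)
$g{\left(O,Y \right)} = 2 O \left(6 + Y\right)$
$A = - \frac{418}{7}$ ($A = \frac{-108 - 310}{7} = \frac{1}{7} \left(-418\right) = - \frac{418}{7} \approx -59.714$)
$\frac{A}{g{\left(N,17 \right)}} = - \frac{418}{7 \cdot 2 \frac{i \sqrt{95}}{5} \left(6 + 17\right)} = - \frac{418}{7 \cdot 2 \frac{i \sqrt{95}}{5} \cdot 23} = - \frac{418}{7 \frac{46 i \sqrt{95}}{5}} = - \frac{418 \left(- \frac{i \sqrt{95}}{874}\right)}{7} = \frac{11 i \sqrt{95}}{161}$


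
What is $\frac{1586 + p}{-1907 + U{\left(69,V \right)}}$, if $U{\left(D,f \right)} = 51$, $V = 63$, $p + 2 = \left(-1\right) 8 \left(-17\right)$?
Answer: $- \frac{215}{232} \approx -0.92672$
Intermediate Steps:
$p = 134$ ($p = -2 + \left(-1\right) 8 \left(-17\right) = -2 - -136 = -2 + 136 = 134$)
$\frac{1586 + p}{-1907 + U{\left(69,V \right)}} = \frac{1586 + 134}{-1907 + 51} = \frac{1720}{-1856} = 1720 \left(- \frac{1}{1856}\right) = - \frac{215}{232}$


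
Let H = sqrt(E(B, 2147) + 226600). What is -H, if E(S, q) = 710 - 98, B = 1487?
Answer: -2*sqrt(56803) ≈ -476.67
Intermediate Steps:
E(S, q) = 612
H = 2*sqrt(56803) (H = sqrt(612 + 226600) = sqrt(227212) = 2*sqrt(56803) ≈ 476.67)
-H = -2*sqrt(56803)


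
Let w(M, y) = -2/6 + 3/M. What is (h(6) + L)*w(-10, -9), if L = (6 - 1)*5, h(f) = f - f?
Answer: -95/6 ≈ -15.833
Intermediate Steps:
h(f) = 0
L = 25 (L = 5*5 = 25)
w(M, y) = -⅓ + 3/M (w(M, y) = -2*⅙ + 3/M = -⅓ + 3/M)
(h(6) + L)*w(-10, -9) = (0 + 25)*((⅓)*(9 - 1*(-10))/(-10)) = 25*((⅓)*(-⅒)*(9 + 10)) = 25*((⅓)*(-⅒)*19) = 25*(-19/30) = -95/6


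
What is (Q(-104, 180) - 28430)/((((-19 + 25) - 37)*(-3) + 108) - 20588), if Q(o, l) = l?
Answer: 28250/20387 ≈ 1.3857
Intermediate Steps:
(Q(-104, 180) - 28430)/((((-19 + 25) - 37)*(-3) + 108) - 20588) = (180 - 28430)/((((-19 + 25) - 37)*(-3) + 108) - 20588) = -28250/(((6 - 37)*(-3) + 108) - 20588) = -28250/((-31*(-3) + 108) - 20588) = -28250/((93 + 108) - 20588) = -28250/(201 - 20588) = -28250/(-20387) = -28250*(-1/20387) = 28250/20387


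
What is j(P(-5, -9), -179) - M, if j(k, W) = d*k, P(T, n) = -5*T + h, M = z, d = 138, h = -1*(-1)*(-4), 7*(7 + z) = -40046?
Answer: 60381/7 ≈ 8625.9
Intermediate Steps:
z = -40095/7 (z = -7 + (1/7)*(-40046) = -7 - 40046/7 = -40095/7 ≈ -5727.9)
h = -4 (h = 1*(-4) = -4)
M = -40095/7 ≈ -5727.9
P(T, n) = -4 - 5*T (P(T, n) = -5*T - 4 = -4 - 5*T)
j(k, W) = 138*k
j(P(-5, -9), -179) - M = 138*(-4 - 5*(-5)) - 1*(-40095/7) = 138*(-4 + 25) + 40095/7 = 138*21 + 40095/7 = 2898 + 40095/7 = 60381/7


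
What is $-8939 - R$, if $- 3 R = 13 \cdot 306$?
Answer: $-7613$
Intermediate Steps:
$R = -1326$ ($R = - \frac{13 \cdot 306}{3} = \left(- \frac{1}{3}\right) 3978 = -1326$)
$-8939 - R = -8939 - -1326 = -8939 + 1326 = -7613$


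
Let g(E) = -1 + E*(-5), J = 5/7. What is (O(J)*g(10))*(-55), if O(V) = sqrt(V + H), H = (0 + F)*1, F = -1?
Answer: 2805*I*sqrt(14)/7 ≈ 1499.3*I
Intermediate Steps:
J = 5/7 (J = 5*(1/7) = 5/7 ≈ 0.71429)
H = -1 (H = (0 - 1)*1 = -1*1 = -1)
g(E) = -1 - 5*E
O(V) = sqrt(-1 + V) (O(V) = sqrt(V - 1) = sqrt(-1 + V))
(O(J)*g(10))*(-55) = (sqrt(-1 + 5/7)*(-1 - 5*10))*(-55) = (sqrt(-2/7)*(-1 - 50))*(-55) = ((I*sqrt(14)/7)*(-51))*(-55) = -51*I*sqrt(14)/7*(-55) = 2805*I*sqrt(14)/7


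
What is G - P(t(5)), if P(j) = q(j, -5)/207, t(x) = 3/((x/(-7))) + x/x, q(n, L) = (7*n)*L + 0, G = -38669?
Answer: -8004595/207 ≈ -38670.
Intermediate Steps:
q(n, L) = 7*L*n (q(n, L) = 7*L*n + 0 = 7*L*n)
t(x) = 1 - 21/x (t(x) = 3/((x*(-1/7))) + 1 = 3/((-x/7)) + 1 = 3*(-7/x) + 1 = -21/x + 1 = 1 - 21/x)
P(j) = -35*j/207 (P(j) = (7*(-5)*j)/207 = -35*j*(1/207) = -35*j/207)
G - P(t(5)) = -38669 - (-35)*(-21 + 5)/5/207 = -38669 - (-35)*(1/5)*(-16)/207 = -38669 - (-35)*(-16)/(207*5) = -38669 - 1*112/207 = -38669 - 112/207 = -8004595/207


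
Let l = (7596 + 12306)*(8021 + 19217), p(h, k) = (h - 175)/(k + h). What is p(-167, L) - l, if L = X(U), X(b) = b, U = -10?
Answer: -31983349770/59 ≈ -5.4209e+8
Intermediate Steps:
L = -10
p(h, k) = (-175 + h)/(h + k)
l = 542090676 (l = 19902*27238 = 542090676)
p(-167, L) - l = (-175 - 167)/(-167 - 10) - 1*542090676 = -342/(-177) - 542090676 = -1/177*(-342) - 542090676 = 114/59 - 542090676 = -31983349770/59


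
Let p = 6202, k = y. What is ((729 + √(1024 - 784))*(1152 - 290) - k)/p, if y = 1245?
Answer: 627153/6202 + 1724*√15/3101 ≈ 103.27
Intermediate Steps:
k = 1245
((729 + √(1024 - 784))*(1152 - 290) - k)/p = ((729 + √(1024 - 784))*(1152 - 290) - 1*1245)/6202 = ((729 + √240)*862 - 1245)*(1/6202) = ((729 + 4*√15)*862 - 1245)*(1/6202) = ((628398 + 3448*√15) - 1245)*(1/6202) = (627153 + 3448*√15)*(1/6202) = 627153/6202 + 1724*√15/3101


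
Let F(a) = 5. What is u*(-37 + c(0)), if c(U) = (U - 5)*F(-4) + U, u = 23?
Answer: -1426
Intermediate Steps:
c(U) = -25 + 6*U (c(U) = (U - 5)*5 + U = (-5 + U)*5 + U = (-25 + 5*U) + U = -25 + 6*U)
u*(-37 + c(0)) = 23*(-37 + (-25 + 6*0)) = 23*(-37 + (-25 + 0)) = 23*(-37 - 25) = 23*(-62) = -1426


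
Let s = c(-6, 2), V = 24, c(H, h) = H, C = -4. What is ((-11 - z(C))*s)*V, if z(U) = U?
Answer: 1008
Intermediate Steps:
s = -6
((-11 - z(C))*s)*V = ((-11 - 1*(-4))*(-6))*24 = ((-11 + 4)*(-6))*24 = -7*(-6)*24 = 42*24 = 1008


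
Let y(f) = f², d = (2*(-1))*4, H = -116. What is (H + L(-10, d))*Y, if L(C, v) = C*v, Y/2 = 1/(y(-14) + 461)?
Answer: -8/73 ≈ -0.10959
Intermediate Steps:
d = -8 (d = -2*4 = -8)
Y = 2/657 (Y = 2/((-14)² + 461) = 2/(196 + 461) = 2/657 ≈ 0.0030441)
(H + L(-10, d))*Y = (-116 - 10*(-8))*(2/657) = (-116 + 80)*(2/657) = -36*2/657 = -8/73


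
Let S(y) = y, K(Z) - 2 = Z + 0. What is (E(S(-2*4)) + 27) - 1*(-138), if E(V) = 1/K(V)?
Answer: 989/6 ≈ 164.83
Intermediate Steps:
K(Z) = 2 + Z (K(Z) = 2 + (Z + 0) = 2 + Z)
E(V) = 1/(2 + V)
(E(S(-2*4)) + 27) - 1*(-138) = (1/(2 - 2*4) + 27) - 1*(-138) = (1/(2 - 8) + 27) + 138 = (1/(-6) + 27) + 138 = (-⅙ + 27) + 138 = 161/6 + 138 = 989/6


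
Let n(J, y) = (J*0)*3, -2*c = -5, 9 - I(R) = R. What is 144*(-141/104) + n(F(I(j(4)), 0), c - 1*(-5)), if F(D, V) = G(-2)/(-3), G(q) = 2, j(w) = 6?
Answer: -2538/13 ≈ -195.23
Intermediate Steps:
I(R) = 9 - R
c = 5/2 (c = -1/2*(-5) = 5/2 ≈ 2.5000)
F(D, V) = -2/3 (F(D, V) = 2/(-3) = 2*(-1/3) = -2/3)
n(J, y) = 0 (n(J, y) = 0*3 = 0)
144*(-141/104) + n(F(I(j(4)), 0), c - 1*(-5)) = 144*(-141/104) + 0 = -2538/13 + 0 = -2538/13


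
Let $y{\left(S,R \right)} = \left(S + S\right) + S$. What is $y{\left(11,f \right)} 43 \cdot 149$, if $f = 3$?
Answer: $211431$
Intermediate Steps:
$y{\left(S,R \right)} = 3 S$ ($y{\left(S,R \right)} = 2 S + S = 3 S$)
$y{\left(11,f \right)} 43 \cdot 149 = 3 \cdot 11 \cdot 43 \cdot 149 = 33 \cdot 43 \cdot 149 = 1419 \cdot 149 = 211431$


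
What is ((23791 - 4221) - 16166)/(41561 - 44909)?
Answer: -851/837 ≈ -1.0167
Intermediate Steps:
((23791 - 4221) - 16166)/(41561 - 44909) = (19570 - 16166)/(-3348) = 3404*(-1/3348) = -851/837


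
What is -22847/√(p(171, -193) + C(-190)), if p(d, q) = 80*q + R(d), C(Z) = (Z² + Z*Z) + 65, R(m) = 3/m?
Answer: -22847*√184624482/3239026 ≈ -95.843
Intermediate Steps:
C(Z) = 65 + 2*Z² (C(Z) = (Z² + Z²) + 65 = 2*Z² + 65 = 65 + 2*Z²)
p(d, q) = 3/d + 80*q (p(d, q) = 80*q + 3/d = 3/d + 80*q)
-22847/√(p(171, -193) + C(-190)) = -22847/√((3/171 + 80*(-193)) + (65 + 2*(-190)²)) = -22847/√((3*(1/171) - 15440) + (65 + 2*36100)) = -22847/√((1/57 - 15440) + (65 + 72200)) = -22847/√(-880079/57 + 72265) = -22847*√184624482/3239026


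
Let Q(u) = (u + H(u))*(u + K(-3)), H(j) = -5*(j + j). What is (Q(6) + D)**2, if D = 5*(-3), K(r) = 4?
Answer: 308025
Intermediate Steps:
H(j) = -10*j
D = -15
Q(u) = -9*u*(4 + u) (Q(u) = (u - 10*u)*(u + 4) = (-9*u)*(4 + u) = -9*u*(4 + u))
(Q(6) + D)**2 = (9*6*(-4 - 1*6) - 15)**2 = (9*6*(-4 - 6) - 15)**2 = (9*6*(-10) - 15)**2 = (-540 - 15)**2 = (-555)**2 = 308025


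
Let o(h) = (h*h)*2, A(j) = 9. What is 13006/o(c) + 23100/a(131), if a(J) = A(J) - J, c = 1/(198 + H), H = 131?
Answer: 42937353053/61 ≈ 7.0389e+8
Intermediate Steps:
c = 1/329 (c = 1/(198 + 131) = 1/329 ≈ 0.0030395)
a(J) = 9 - J
o(h) = 2*h² (o(h) = h²*2 = 2*h²)
13006/o(c) + 23100/a(131) = 13006/((2*(1/329)²)) + 23100/(9 - 1*131) = 13006/((2*(1/108241))) + 23100/(9 - 131) = 13006/(2/108241) + 23100/(-122) = 13006*(108241/2) + 23100*(-1/122) = 703891223 - 11550/61 = 42937353053/61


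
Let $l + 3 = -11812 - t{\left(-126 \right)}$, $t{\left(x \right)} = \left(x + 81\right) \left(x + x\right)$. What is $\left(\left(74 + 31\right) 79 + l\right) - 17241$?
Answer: $-32101$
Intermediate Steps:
$t{\left(x \right)} = 2 x \left(81 + x\right)$ ($t{\left(x \right)} = \left(81 + x\right) 2 x = 2 x \left(81 + x\right)$)
$l = -23155$ ($l = -3 - \left(11812 + 2 \left(-126\right) \left(81 - 126\right)\right) = -3 - \left(11812 + 2 \left(-126\right) \left(-45\right)\right) = -3 - 23152 = -23155$)
$\left(\left(74 + 31\right) 79 + l\right) - 17241 = \left(\left(74 + 31\right) 79 - 23155\right) - 17241 = \left(105 \cdot 79 - 23155\right) - 17241 = \left(8295 - 23155\right) - 17241 = -14860 - 17241 = -32101$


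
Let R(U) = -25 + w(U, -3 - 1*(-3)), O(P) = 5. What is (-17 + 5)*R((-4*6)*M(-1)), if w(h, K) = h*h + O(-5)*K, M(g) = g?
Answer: -6612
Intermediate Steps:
w(h, K) = h² + 5*K (w(h, K) = h*h + 5*K = h² + 5*K)
R(U) = -25 + U² (R(U) = -25 + (U² + 5*(-3 - 1*(-3))) = -25 + (U² + 5*(-3 + 3)) = -25 + (U² + 5*0) = -25 + (U² + 0) = -25 + U²)
(-17 + 5)*R((-4*6)*M(-1)) = (-17 + 5)*(-25 + (-4*6*(-1))²) = -12*(-25 + (-24*(-1))²) = -12*(-25 + 24²) = -12*(-25 + 576) = -12*551 = -6612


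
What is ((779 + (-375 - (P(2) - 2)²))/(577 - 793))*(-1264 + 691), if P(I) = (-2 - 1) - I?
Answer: 67805/72 ≈ 941.74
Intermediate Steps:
P(I) = -3 - I
((779 + (-375 - (P(2) - 2)²))/(577 - 793))*(-1264 + 691) = ((779 + (-375 - ((-3 - 1*2) - 2)²))/(577 - 793))*(-1264 + 691) = ((779 + (-375 - ((-3 - 2) - 2)²))/(-216))*(-573) = ((779 + (-375 - (-5 - 2)²))*(-1/216))*(-573) = ((779 + (-375 - 1*(-7)²))*(-1/216))*(-573) = ((779 + (-375 - 1*49))*(-1/216))*(-573) = ((779 + (-375 - 49))*(-1/216))*(-573) = ((779 - 424)*(-1/216))*(-573) = (355*(-1/216))*(-573) = -355/216*(-573) = 67805/72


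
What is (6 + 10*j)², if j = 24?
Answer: 60516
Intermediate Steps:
(6 + 10*j)² = (6 + 10*24)² = (6 + 240)² = 246² = 60516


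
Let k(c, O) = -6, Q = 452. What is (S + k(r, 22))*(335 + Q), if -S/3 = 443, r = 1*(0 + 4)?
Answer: -1050645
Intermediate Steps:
r = 4 (r = 1*4 = 4)
S = -1329 (S = -3*443 = -1329)
(S + k(r, 22))*(335 + Q) = (-1329 - 6)*(335 + 452) = -1335*787 = -1050645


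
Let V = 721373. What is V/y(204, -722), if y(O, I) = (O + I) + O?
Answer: -721373/314 ≈ -2297.4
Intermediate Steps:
y(O, I) = I + 2*O (y(O, I) = (I + O) + O = I + 2*O)
V/y(204, -722) = 721373/(-722 + 2*204) = 721373/(-722 + 408) = 721373/(-314) = 721373*(-1/314) = -721373/314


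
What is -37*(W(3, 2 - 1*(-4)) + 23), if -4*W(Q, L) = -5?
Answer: -3589/4 ≈ -897.25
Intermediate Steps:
W(Q, L) = 5/4 (W(Q, L) = -¼*(-5) = 5/4)
-37*(W(3, 2 - 1*(-4)) + 23) = -37*(5/4 + 23) = -37*97/4 = -3589/4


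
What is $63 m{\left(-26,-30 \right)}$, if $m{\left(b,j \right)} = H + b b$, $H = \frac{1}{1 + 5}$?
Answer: $\frac{85197}{2} \approx 42599.0$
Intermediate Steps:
$H = \frac{1}{6} \approx 0.16667$
$m{\left(b,j \right)} = \frac{1}{6} + b^{2}$ ($m{\left(b,j \right)} = \frac{1}{6} + b b = \frac{1}{6} + b^{2}$)
$63 m{\left(-26,-30 \right)} = 63 \left(\frac{1}{6} + \left(-26\right)^{2}\right) = 63 \left(\frac{1}{6} + 676\right) = 63 \cdot \frac{4057}{6} = \frac{85197}{2}$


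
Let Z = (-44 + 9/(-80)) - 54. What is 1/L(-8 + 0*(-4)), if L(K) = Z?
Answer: -80/7849 ≈ -0.010192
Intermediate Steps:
Z = -7849/80 (Z = (-44 + 9*(-1/80)) - 54 = (-44 - 9/80) - 54 = -3529/80 - 54 = -7849/80 ≈ -98.113)
L(K) = -7849/80
1/L(-8 + 0*(-4)) = 1/(-7849/80) = -80/7849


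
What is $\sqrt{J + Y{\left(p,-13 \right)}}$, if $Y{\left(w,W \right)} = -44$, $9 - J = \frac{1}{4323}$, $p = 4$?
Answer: $\frac{i \sqrt{654095838}}{4323} \approx 5.9161 i$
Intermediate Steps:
$J = \frac{38906}{4323}$ ($J = 9 - \frac{1}{4323} = \frac{38906}{4323} \approx 8.9998$)
$\sqrt{J + Y{\left(p,-13 \right)}} = \sqrt{\frac{38906}{4323} - 44} = \sqrt{- \frac{151306}{4323}} = \frac{i \sqrt{654095838}}{4323}$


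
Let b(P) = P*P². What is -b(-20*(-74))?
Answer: -3241792000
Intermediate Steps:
b(P) = P³
-b(-20*(-74)) = -(-20*(-74))³ = -1*1480³ = -1*3241792000 = -3241792000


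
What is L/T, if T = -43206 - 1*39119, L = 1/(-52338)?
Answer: 1/4308725850 ≈ 2.3209e-10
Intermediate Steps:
L = -1/52338 ≈ -1.9107e-5
T = -82325 (T = -43206 - 39119 = -82325)
L/T = -1/52338/(-82325) = -1/52338*(-1/82325) = 1/4308725850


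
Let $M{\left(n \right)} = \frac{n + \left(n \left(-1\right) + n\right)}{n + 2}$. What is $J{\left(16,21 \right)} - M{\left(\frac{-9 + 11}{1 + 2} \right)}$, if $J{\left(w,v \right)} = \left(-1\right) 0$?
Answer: $- \frac{1}{4} \approx -0.25$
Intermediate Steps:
$J{\left(w,v \right)} = 0$
$M{\left(n \right)} = \frac{n}{2 + n}$ ($M{\left(n \right)} = \frac{n + \left(- n + n\right)}{2 + n} = \frac{n + 0}{2 + n} = \frac{n}{2 + n}$)
$J{\left(16,21 \right)} - M{\left(\frac{-9 + 11}{1 + 2} \right)} = 0 - \frac{\left(-9 + 11\right) \frac{1}{1 + 2}}{2 + \frac{-9 + 11}{1 + 2}} = 0 - \frac{2 \cdot \frac{1}{3}}{2 + \frac{2}{3}} = 0 - \frac{2 \cdot \frac{1}{3}}{2 + 2 \cdot \frac{1}{3}} = 0 - \frac{2}{3 \left(2 + \frac{2}{3}\right)} = 0 - \frac{2}{3 \cdot \frac{8}{3}} = 0 - \frac{2}{3} \cdot \frac{3}{8} = 0 - \frac{1}{4} = - \frac{1}{4}$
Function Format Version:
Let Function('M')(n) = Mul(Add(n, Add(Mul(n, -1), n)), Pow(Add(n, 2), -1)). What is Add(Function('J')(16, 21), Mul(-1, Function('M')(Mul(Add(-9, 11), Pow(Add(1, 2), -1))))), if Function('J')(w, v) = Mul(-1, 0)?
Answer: Rational(-1, 4) ≈ -0.25000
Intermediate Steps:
Function('J')(w, v) = 0
Function('M')(n) = Mul(n, Pow(Add(2, n), -1)) (Function('M')(n) = Mul(Add(n, Add(Mul(-1, n), n)), Pow(Add(2, n), -1)) = Mul(Add(n, 0), Pow(Add(2, n), -1)) = Mul(n, Pow(Add(2, n), -1)))
Add(Function('J')(16, 21), Mul(-1, Function('M')(Mul(Add(-9, 11), Pow(Add(1, 2), -1))))) = Add(0, Mul(-1, Mul(Mul(Add(-9, 11), Pow(Add(1, 2), -1)), Pow(Add(2, Mul(Add(-9, 11), Pow(Add(1, 2), -1))), -1)))) = Add(0, Mul(-1, Mul(Mul(2, Pow(3, -1)), Pow(Add(2, Mul(2, Pow(3, -1))), -1)))) = Add(0, Mul(-1, Mul(Mul(2, Rational(1, 3)), Pow(Add(2, Mul(2, Rational(1, 3))), -1)))) = Add(0, Mul(-1, Mul(Rational(2, 3), Pow(Add(2, Rational(2, 3)), -1)))) = Add(0, Mul(-1, Mul(Rational(2, 3), Pow(Rational(8, 3), -1)))) = Add(0, Mul(-1, Mul(Rational(2, 3), Rational(3, 8)))) = Add(0, Mul(-1, Rational(1, 4))) = Add(0, Rational(-1, 4)) = Rational(-1, 4)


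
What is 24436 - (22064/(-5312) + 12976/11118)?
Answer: 45104300213/1845588 ≈ 24439.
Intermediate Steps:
24436 - (22064/(-5312) + 12976/11118) = 24436 - (22064*(-1/5312) + 12976*(1/11118)) = 24436 - (-1379/332 + 6488/5559) = 24436 - 1*(-5511845/1845588) = 24436 + 5511845/1845588 = 45104300213/1845588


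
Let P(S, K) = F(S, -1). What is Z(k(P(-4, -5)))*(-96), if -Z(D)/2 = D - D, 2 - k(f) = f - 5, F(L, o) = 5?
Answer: 0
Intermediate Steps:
P(S, K) = 5
k(f) = 7 - f (k(f) = 2 - (f - 5) = 2 - (-5 + f) = 2 + (5 - f) = 7 - f)
Z(D) = 0 (Z(D) = -2*(D - D) = -2*0 = 0)
Z(k(P(-4, -5)))*(-96) = 0*(-96) = 0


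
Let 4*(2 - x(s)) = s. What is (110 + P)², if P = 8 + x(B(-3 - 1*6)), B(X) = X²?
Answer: 159201/16 ≈ 9950.1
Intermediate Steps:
x(s) = 2 - s/4
P = -41/4 (P = 8 + (2 - (-3 - 1*6)²/4) = 8 + (2 - (-3 - 6)²/4) = 8 + (2 - ¼*(-9)²) = 8 + (2 - ¼*81) = 8 + (2 - 81/4) = 8 - 73/4 = -41/4 ≈ -10.250)
(110 + P)² = (110 - 41/4)² = (399/4)² = 159201/16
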